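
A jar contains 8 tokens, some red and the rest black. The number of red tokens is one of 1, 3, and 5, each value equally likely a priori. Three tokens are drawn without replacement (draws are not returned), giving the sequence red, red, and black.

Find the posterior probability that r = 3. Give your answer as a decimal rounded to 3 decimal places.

0.333

Under each hypothesis, the probability of the observed sequence is: P(data | r = 1) = (1/8)(0/7) = 0; P(data | r = 3) = (3/8)(2/7)(5/6) = 5/56; P(data | r = 5) = (5/8)(4/7)(3/6) = 5/28.
Weighting by the prior gives 1/3 · 0 = 0, 1/3 · 5/56 = 5/168, 1/3 · 5/28 = 5/84; summing to 5/56.
By Bayes' rule, P(r = 3 | data) = (5/168) / (5/56) = 1/3.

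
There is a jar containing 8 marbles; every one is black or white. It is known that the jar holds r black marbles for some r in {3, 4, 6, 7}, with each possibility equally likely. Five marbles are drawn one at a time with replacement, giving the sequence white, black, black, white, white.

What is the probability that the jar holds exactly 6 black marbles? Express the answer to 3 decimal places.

0.116

Under each hypothesis, the probability of the observed sequence is: P(data | r = 3) = (5/8)(3/8)(3/8)(5/8)(5/8) = 0.034332; P(data | r = 4) = (4/8)(4/8)(4/8)(4/8)(4/8) = 0.03125; P(data | r = 6) = (2/8)(6/8)(6/8)(2/8)(2/8) = 0.0087891; P(data | r = 7) = (1/8)(7/8)(7/8)(1/8)(1/8) = 0.0014954.
The prior-weighted likelihoods are 1/4 · 0.034332 = 0.0085831, 1/4 · 0.03125 = 0.0078125, 1/4 · 0.0087891 = 0.0021973, 1/4 · 0.0014954 = 0.00037384; summing to 0.018967.
Therefore the posterior P(r = 6 | data) = (0.0021973) / (0.018967) = 0.11585.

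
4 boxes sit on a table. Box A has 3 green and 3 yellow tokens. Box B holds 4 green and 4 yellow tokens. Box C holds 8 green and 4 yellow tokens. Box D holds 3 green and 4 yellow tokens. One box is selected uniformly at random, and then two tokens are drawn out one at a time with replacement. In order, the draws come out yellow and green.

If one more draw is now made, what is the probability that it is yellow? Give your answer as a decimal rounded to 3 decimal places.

0.480

Compute the likelihood of the observed sequence for each case: P(data | box A) = (3/6)(3/6) = 0.25; P(data | box B) = (4/8)(4/8) = 0.25; P(data | box C) = (4/12)(8/12) = 0.22222; P(data | box D) = (4/7)(3/7) = 0.2449.
Multiplying each by its prior: 1/4 · 0.25 = 0.0625, 1/4 · 0.25 = 0.0625, 1/4 · 0.22222 = 0.055556, 1/4 · 0.2449 = 0.061224; summing to 0.24178.
Normalising, the posterior is P(box A | data) = 0.2585, P(box B | data) = 0.2585, P(box C | data) = 0.22978, P(box D | data) = 0.25322.
The predictive probability is P(yellow next | data) = (1/2)(0.2585) + (1/2)(0.2585) + (1/3)(0.22978) + (4/7)(0.25322) = 0.47979.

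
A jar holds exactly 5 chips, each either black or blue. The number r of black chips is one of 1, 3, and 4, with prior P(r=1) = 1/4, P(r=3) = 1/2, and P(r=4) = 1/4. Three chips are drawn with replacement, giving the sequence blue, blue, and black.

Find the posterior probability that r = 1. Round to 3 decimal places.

For each hypothesis, P(data | H) works out to: P(data | r = 1) = (4/5)(4/5)(1/5) = 16/125; P(data | r = 3) = (2/5)(2/5)(3/5) = 12/125; P(data | r = 4) = (1/5)(1/5)(4/5) = 4/125.
Weighting by the prior gives 1/4 · 16/125 = 4/125, 1/2 · 12/125 = 6/125, 1/4 · 4/125 = 1/125; these sum to 11/125.
So P(r = 1 | data) = (4/125) / (11/125) = 4/11.

0.364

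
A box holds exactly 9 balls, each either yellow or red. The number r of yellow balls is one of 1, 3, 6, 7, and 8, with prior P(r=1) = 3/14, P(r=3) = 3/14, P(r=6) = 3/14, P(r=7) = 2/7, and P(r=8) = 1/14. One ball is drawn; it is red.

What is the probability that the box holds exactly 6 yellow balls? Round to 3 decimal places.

0.150

Under each hypothesis, the probability of this draw is: P(data | r = 1) = (8/9) = 8/9; P(data | r = 3) = (6/9) = 2/3; P(data | r = 6) = (3/9) = 1/3; P(data | r = 7) = (2/9) = 2/9; P(data | r = 8) = (1/9) = 1/9.
The prior-weighted likelihoods are 3/14 · 8/9 = 4/21, 3/14 · 2/3 = 1/7, 3/14 · 1/3 = 1/14, 2/7 · 2/9 = 4/63, 1/14 · 1/9 = 1/126; summing to 10/21.
By Bayes' rule, P(r = 6 | data) = (1/14) / (10/21) = 3/20.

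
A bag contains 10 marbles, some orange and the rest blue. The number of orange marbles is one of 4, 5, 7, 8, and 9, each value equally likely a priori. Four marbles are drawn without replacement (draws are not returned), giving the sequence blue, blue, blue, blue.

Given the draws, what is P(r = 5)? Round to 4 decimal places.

0.2500

Under each hypothesis, the probability of the observed sequence is: P(data | r = 4) = (6/10)(5/9)(4/8)(3/7) = 1/14; P(data | r = 5) = (5/10)(4/9)(3/8)(2/7) = 1/42; P(data | r = 7) = (3/10)(2/9)(1/8)(0/7) = 0; P(data | r = 8) = (2/10)(1/9)(0/8) = 0; P(data | r = 9) = (1/10)(0/9) = 0.
Weighting by the prior gives 1/5 · 1/14 = 1/70, 1/5 · 1/42 = 1/210, 1/5 · 0 = 0, 1/5 · 0 = 0, 1/5 · 0 = 0; with total 2/105.
Hence P(r = 5 | data) = (1/210) / (2/105) = 1/4.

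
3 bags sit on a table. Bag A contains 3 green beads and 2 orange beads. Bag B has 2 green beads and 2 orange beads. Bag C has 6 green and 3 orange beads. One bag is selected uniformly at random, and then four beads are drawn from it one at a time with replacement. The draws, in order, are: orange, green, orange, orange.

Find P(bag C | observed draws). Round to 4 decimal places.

0.1966

For each hypothesis, P(data | H) works out to: P(data | bag A) = (2/5)(3/5)(2/5)(2/5) = 0.0384; P(data | bag B) = (2/4)(2/4)(2/4)(2/4) = 0.0625; P(data | bag C) = (3/9)(6/9)(3/9)(3/9) = 0.024691.
Weighting by the prior gives 1/3 · 0.0384 = 0.0128, 1/3 · 0.0625 = 0.020833, 1/3 · 0.024691 = 0.0082305; with total 0.041864.
By Bayes' rule, P(bag C | data) = (0.0082305) / (0.041864) = 0.1966.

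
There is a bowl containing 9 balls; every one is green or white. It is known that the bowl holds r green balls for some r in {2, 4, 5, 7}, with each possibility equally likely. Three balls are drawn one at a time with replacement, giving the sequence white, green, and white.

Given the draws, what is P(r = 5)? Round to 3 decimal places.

For each hypothesis, P(data | H) works out to: P(data | r = 2) = (7/9)(2/9)(7/9) = 0.13443; P(data | r = 4) = (5/9)(4/9)(5/9) = 0.13717; P(data | r = 5) = (4/9)(5/9)(4/9) = 0.10974; P(data | r = 7) = (2/9)(7/9)(2/9) = 0.038409.
The prior-weighted likelihoods are 1/4 · 0.13443 = 0.033608, 1/4 · 0.13717 = 0.034294, 1/4 · 0.10974 = 0.027435, 1/4 · 0.038409 = 0.0096022; summing to 0.10494.
Therefore the posterior P(r = 5 | data) = (0.027435) / (0.10494) = 0.26144.

0.261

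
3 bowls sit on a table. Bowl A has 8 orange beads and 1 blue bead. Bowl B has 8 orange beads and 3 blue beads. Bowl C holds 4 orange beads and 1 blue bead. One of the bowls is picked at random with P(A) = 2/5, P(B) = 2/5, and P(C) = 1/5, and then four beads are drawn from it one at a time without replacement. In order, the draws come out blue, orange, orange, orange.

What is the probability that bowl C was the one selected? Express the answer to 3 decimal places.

0.296

The likelihood of the observed sequence under each hypothesis: P(data | bowl A) = (1/9)(8/8)(7/7)(6/6) = 1/9; P(data | bowl B) = (3/11)(8/10)(7/9)(6/8) = 7/55; P(data | bowl C) = (1/5)(4/4)(3/3)(2/2) = 1/5.
Weighting by the prior gives 2/5 · 1/9 = 2/45, 2/5 · 7/55 = 14/275, 1/5 · 1/5 = 1/25; summing to 67/495.
So P(bowl C | data) = (1/25) / (67/495) = 99/335.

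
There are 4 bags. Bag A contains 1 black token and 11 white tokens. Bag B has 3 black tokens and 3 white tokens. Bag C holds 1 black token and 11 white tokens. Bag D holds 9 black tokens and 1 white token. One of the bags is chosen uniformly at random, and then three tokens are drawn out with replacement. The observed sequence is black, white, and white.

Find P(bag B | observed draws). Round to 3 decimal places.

0.456

Under each hypothesis, the probability of the observed sequence is: P(data | bag A) = (1/12)(11/12)(11/12) = 0.070023; P(data | bag B) = (3/6)(3/6)(3/6) = 0.125; P(data | bag C) = (1/12)(11/12)(11/12) = 0.070023; P(data | bag D) = (9/10)(1/10)(1/10) = 0.009.
Weighting by the prior gives 1/4 · 0.070023 = 0.017506, 1/4 · 0.125 = 0.03125, 1/4 · 0.070023 = 0.017506, 1/4 · 0.009 = 0.00225; with total 0.068512.
So P(bag B | data) = (0.03125) / (0.068512) = 0.45613.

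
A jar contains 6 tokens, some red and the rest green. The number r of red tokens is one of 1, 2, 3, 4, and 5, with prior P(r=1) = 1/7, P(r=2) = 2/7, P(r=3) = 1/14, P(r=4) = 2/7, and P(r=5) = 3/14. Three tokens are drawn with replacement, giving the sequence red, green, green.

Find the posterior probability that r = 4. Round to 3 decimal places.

0.225

Under each hypothesis, the probability of the observed sequence is: P(data | r = 1) = (1/6)(5/6)(5/6) = 0.11574; P(data | r = 2) = (2/6)(4/6)(4/6) = 0.14815; P(data | r = 3) = (3/6)(3/6)(3/6) = 0.125; P(data | r = 4) = (4/6)(2/6)(2/6) = 0.074074; P(data | r = 5) = (5/6)(1/6)(1/6) = 0.023148.
Multiplying each by its prior: 1/7 · 0.11574 = 0.016534, 2/7 · 0.14815 = 0.042328, 1/14 · 0.125 = 0.0089286, 2/7 · 0.074074 = 0.021164, 3/14 · 0.023148 = 0.0049603; these sum to 0.093915.
Therefore the posterior P(r = 4 | data) = (0.021164) / (0.093915) = 0.22535.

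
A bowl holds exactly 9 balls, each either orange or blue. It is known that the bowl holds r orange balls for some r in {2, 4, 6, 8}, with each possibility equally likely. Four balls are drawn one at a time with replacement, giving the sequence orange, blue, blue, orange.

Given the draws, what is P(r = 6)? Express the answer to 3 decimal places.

For each hypothesis, P(data | H) works out to: P(data | r = 2) = (2/9)(7/9)(7/9)(2/9) = 0.029873; P(data | r = 4) = (4/9)(5/9)(5/9)(4/9) = 0.060966; P(data | r = 6) = (6/9)(3/9)(3/9)(6/9) = 0.049383; P(data | r = 8) = (8/9)(1/9)(1/9)(8/9) = 0.0097546.
Weighting by the prior gives 1/4 · 0.029873 = 0.0074684, 1/4 · 0.060966 = 0.015242, 1/4 · 0.049383 = 0.012346, 1/4 · 0.0097546 = 0.0024387; with total 0.037494.
Hence P(r = 6 | data) = (0.012346) / (0.037494) = 0.32927.

0.329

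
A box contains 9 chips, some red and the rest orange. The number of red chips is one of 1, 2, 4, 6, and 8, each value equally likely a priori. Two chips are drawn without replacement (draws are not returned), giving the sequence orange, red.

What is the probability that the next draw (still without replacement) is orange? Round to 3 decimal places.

Compute the likelihood of the observed sequence for each case: P(data | r = 1) = (8/9)(1/8) = 1/9; P(data | r = 2) = (7/9)(2/8) = 7/36; P(data | r = 4) = (5/9)(4/8) = 5/18; P(data | r = 6) = (3/9)(6/8) = 1/4; P(data | r = 8) = (1/9)(8/8) = 1/9.
Multiplying each by its prior: 1/5 · 1/9 = 1/45, 1/5 · 7/36 = 7/180, 1/5 · 5/18 = 1/18, 1/5 · 1/4 = 1/20, 1/5 · 1/9 = 1/45; with total 17/90.
The posterior is then P(r = 1 | data) = 2/17, P(r = 2 | data) = 7/34, P(r = 4 | data) = 5/17, P(r = 6 | data) = 9/34, P(r = 8 | data) = 2/17.
So P(orange next | data) = Σ P(orange next | H) P(H | data) = (1)(2/17) + (6/7)(7/34) + (4/7)(5/17) + (2/7)(9/34) + (0)(2/17) = 64/119.

0.538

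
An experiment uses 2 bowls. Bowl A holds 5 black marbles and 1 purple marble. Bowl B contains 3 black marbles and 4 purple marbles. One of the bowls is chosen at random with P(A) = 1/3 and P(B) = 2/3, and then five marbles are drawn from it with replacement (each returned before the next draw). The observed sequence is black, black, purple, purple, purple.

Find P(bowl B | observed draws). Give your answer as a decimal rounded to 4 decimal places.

0.9552

The likelihood of the observed sequence under each hypothesis: P(data | bowl A) = (5/6)(5/6)(1/6)(1/6)(1/6) = 0.003215; P(data | bowl B) = (3/7)(3/7)(4/7)(4/7)(4/7) = 0.034271.
Multiplying each by its prior: 1/3 · 0.003215 = 0.0010717, 2/3 · 0.034271 = 0.022848; these sum to 0.023919.
By Bayes' rule, P(bowl B | data) = (0.022848) / (0.023919) = 0.9552.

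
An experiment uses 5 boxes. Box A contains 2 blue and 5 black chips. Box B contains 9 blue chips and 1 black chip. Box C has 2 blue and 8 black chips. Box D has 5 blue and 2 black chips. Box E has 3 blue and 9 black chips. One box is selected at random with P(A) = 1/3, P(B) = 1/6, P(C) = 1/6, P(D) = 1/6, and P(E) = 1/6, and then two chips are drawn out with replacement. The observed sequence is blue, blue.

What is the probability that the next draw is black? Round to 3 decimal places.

Compute the likelihood of the observed sequence for each case: P(data | box A) = (2/7)(2/7) = 0.081633; P(data | box B) = (9/10)(9/10) = 0.81; P(data | box C) = (2/10)(2/10) = 0.04; P(data | box D) = (5/7)(5/7) = 0.5102; P(data | box E) = (3/12)(3/12) = 0.0625.
The prior-weighted likelihoods are 1/3 · 0.081633 = 0.027211, 1/6 · 0.81 = 0.135, 1/6 · 0.04 = 0.0066667, 1/6 · 0.5102 = 0.085034, 1/6 · 0.0625 = 0.010417; summing to 0.26433.
Dividing through by the total gives posterior P(box A | data) = 0.10294, P(box B | data) = 0.51073, P(box C | data) = 0.025221, P(box D | data) = 0.3217, P(box E | data) = 0.039408.
The predictive probability is P(black next | data) = (5/7)(0.10294) + (1/10)(0.51073) + (4/5)(0.025221) + (2/7)(0.3217) + (3/4)(0.039408) = 0.26625.

0.266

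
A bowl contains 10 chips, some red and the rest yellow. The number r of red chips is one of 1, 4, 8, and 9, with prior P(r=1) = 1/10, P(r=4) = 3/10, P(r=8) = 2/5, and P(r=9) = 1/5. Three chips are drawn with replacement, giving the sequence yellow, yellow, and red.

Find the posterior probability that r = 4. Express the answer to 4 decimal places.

0.6555

Under each hypothesis, the probability of the observed sequence is: P(data | r = 1) = (9/10)(9/10)(1/10) = 0.081; P(data | r = 4) = (6/10)(6/10)(4/10) = 0.144; P(data | r = 8) = (2/10)(2/10)(8/10) = 0.032; P(data | r = 9) = (1/10)(1/10)(9/10) = 0.009.
Multiplying each by its prior: 1/10 · 0.081 = 0.0081, 3/10 · 0.144 = 0.0432, 2/5 · 0.032 = 0.0128, 1/5 · 0.009 = 0.0018; with total 0.0659.
Hence P(r = 4 | data) = (0.0432) / (0.0659) = 0.65554.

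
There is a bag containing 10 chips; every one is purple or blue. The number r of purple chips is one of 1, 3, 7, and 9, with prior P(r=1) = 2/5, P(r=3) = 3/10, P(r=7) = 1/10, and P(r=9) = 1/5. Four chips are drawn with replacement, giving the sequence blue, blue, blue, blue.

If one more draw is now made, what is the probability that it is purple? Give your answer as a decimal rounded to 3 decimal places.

For each hypothesis, P(data | H) works out to: P(data | r = 1) = (9/10)(9/10)(9/10)(9/10) = 0.6561; P(data | r = 3) = (7/10)(7/10)(7/10)(7/10) = 0.2401; P(data | r = 7) = (3/10)(3/10)(3/10)(3/10) = 0.0081; P(data | r = 9) = (1/10)(1/10)(1/10)(1/10) = 0.0001.
Multiplying each by its prior: 2/5 · 0.6561 = 0.26244, 3/10 · 0.2401 = 0.07203, 1/10 · 0.0081 = 0.00081, 1/5 · 0.0001 = 2e-05; these sum to 0.3353.
Dividing through by the total gives posterior P(r = 1 | data) = 0.7827, P(r = 3 | data) = 0.21482, P(r = 7 | data) = 0.0024157, P(r = 9 | data) = 5.9648e-05.
The predictive probability is P(purple next | data) = (1/10)(0.7827) + (3/10)(0.21482) + (7/10)(0.0024157) + (9/10)(5.9648e-05) = 0.14446.

0.144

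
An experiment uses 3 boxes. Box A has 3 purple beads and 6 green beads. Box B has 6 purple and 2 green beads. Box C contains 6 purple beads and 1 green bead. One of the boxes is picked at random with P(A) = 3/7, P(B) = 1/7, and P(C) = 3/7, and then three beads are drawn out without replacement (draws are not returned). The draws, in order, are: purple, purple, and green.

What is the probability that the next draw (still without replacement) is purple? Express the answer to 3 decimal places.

0.739

Compute the likelihood of the observed sequence for each case: P(data | box A) = (3/9)(2/8)(6/7) = 1/14; P(data | box B) = (6/8)(5/7)(2/6) = 5/28; P(data | box C) = (6/7)(5/6)(1/5) = 1/7.
Weighting by the prior gives 3/7 · 1/14 = 3/98, 1/7 · 5/28 = 5/196, 3/7 · 1/7 = 3/49; summing to 23/196.
Dividing through by the total gives posterior P(box A | data) = 6/23, P(box B | data) = 5/23, P(box C | data) = 12/23.
The predictive probability is P(purple next | data) = (1/6)(6/23) + (4/5)(5/23) + (1)(12/23) = 17/23.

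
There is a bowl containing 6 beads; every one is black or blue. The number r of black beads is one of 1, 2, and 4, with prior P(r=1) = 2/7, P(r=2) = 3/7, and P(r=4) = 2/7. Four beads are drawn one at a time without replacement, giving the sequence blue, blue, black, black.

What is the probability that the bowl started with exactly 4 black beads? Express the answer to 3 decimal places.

Under each hypothesis, the probability of the observed sequence is: P(data | r = 1) = (5/6)(4/5)(1/4)(0/3) = 0; P(data | r = 2) = (4/6)(3/5)(2/4)(1/3) = 1/15; P(data | r = 4) = (2/6)(1/5)(4/4)(3/3) = 1/15.
Weighting by the prior gives 2/7 · 0 = 0, 3/7 · 1/15 = 1/35, 2/7 · 1/15 = 2/105; summing to 1/21.
By Bayes' rule, P(r = 4 | data) = (2/105) / (1/21) = 2/5.

0.400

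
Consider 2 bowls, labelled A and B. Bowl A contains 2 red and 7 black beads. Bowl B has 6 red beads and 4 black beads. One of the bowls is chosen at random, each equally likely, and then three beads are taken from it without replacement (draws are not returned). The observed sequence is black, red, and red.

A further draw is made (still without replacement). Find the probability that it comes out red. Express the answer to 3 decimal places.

0.490

For each hypothesis, P(data | H) works out to: P(data | bowl A) = (7/9)(2/8)(1/7) = 1/36; P(data | bowl B) = (4/10)(6/9)(5/8) = 1/6.
Weighting by the prior gives 1/2 · 1/36 = 1/72, 1/2 · 1/6 = 1/12; summing to 7/72.
The posterior is then P(bowl A | data) = 1/7, P(bowl B | data) = 6/7.
The predictive probability is P(red next | data) = (0)(1/7) + (4/7)(6/7) = 24/49.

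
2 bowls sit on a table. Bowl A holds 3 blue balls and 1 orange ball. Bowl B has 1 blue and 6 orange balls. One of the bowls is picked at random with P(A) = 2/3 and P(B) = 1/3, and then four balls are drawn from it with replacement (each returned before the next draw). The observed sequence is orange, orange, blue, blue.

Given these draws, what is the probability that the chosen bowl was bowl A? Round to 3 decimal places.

Under each hypothesis, the probability of the observed sequence is: P(data | bowl A) = (1/4)(1/4)(3/4)(3/4) = 0.035156; P(data | bowl B) = (6/7)(6/7)(1/7)(1/7) = 0.014994.
Multiplying each by its prior: 2/3 · 0.035156 = 0.023438, 1/3 · 0.014994 = 0.0049979; summing to 0.028435.
Hence P(bowl A | data) = (0.023438) / (0.028435) = 0.82424.

0.824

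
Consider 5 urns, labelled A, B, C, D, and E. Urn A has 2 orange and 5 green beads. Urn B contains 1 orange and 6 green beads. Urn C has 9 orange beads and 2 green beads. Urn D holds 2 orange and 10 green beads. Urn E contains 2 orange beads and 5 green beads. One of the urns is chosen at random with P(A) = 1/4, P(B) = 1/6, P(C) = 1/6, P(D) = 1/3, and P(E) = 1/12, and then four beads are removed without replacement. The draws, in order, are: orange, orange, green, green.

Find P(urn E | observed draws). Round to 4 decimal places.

For each hypothesis, P(data | H) works out to: P(data | urn A) = (2/7)(1/6)(5/5)(4/4) = 0.047619; P(data | urn B) = (1/7)(0/6) = 0; P(data | urn C) = (9/11)(8/10)(2/9)(1/8) = 0.018182; P(data | urn D) = (2/12)(1/11)(10/10)(9/9) = 0.015152; P(data | urn E) = (2/7)(1/6)(5/5)(4/4) = 0.047619.
Weighting by the prior gives 1/4 · 0.047619 = 0.011905, 1/6 · 0 = 0, 1/6 · 0.018182 = 0.0030303, 1/3 · 0.015152 = 0.0050505, 1/12 · 0.047619 = 0.0039683; summing to 0.023954.
Therefore the posterior P(urn E | data) = (0.0039683) / (0.023954) = 0.16566.

0.1657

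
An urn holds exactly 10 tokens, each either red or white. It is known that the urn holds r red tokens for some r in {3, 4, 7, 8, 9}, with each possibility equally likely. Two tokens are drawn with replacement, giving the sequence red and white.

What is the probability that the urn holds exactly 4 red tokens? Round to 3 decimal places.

Compute the likelihood of the observed sequence for each case: P(data | r = 3) = (3/10)(7/10) = 21/100; P(data | r = 4) = (4/10)(6/10) = 6/25; P(data | r = 7) = (7/10)(3/10) = 21/100; P(data | r = 8) = (8/10)(2/10) = 4/25; P(data | r = 9) = (9/10)(1/10) = 9/100.
Multiplying each by its prior: 1/5 · 21/100 = 21/500, 1/5 · 6/25 = 6/125, 1/5 · 21/100 = 21/500, 1/5 · 4/25 = 4/125, 1/5 · 9/100 = 9/500; these sum to 91/500.
By Bayes' rule, P(r = 4 | data) = (6/125) / (91/500) = 24/91.

0.264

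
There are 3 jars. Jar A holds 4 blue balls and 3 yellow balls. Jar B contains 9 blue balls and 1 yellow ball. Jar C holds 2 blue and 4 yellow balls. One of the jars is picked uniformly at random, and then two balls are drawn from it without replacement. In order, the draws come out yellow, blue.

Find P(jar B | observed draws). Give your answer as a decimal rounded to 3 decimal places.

The likelihood of the observed sequence under each hypothesis: P(data | jar A) = (3/7)(4/6) = 2/7; P(data | jar B) = (1/10)(9/9) = 1/10; P(data | jar C) = (4/6)(2/5) = 4/15.
The prior-weighted likelihoods are 1/3 · 2/7 = 2/21, 1/3 · 1/10 = 1/30, 1/3 · 4/15 = 4/45; these sum to 137/630.
Hence P(jar B | data) = (1/30) / (137/630) = 21/137.

0.153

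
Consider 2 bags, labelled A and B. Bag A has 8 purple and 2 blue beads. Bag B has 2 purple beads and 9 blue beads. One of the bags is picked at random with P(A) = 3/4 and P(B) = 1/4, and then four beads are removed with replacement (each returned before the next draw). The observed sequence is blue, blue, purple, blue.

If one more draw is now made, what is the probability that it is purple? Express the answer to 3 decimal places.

0.282

Compute the likelihood of the observed sequence for each case: P(data | bag A) = (2/10)(2/10)(8/10)(2/10) = 0.0064; P(data | bag B) = (9/11)(9/11)(2/11)(9/11) = 0.099583.
The prior-weighted likelihoods are 3/4 · 0.0064 = 0.0048, 1/4 · 0.099583 = 0.024896; with total 0.029696.
Normalising, the posterior is P(bag A | data) = 0.16164, P(bag B | data) = 0.83836.
So P(purple next | data) = Σ P(purple next | H) P(H | data) = (4/5)(0.16164) + (2/11)(0.83836) = 0.28174.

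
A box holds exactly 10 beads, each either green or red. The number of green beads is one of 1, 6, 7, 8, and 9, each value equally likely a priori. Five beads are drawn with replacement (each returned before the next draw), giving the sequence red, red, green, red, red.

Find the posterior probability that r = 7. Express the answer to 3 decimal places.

Under each hypothesis, the probability of the observed sequence is: P(data | r = 1) = (9/10)(9/10)(1/10)(9/10)(9/10) = 0.06561; P(data | r = 6) = (4/10)(4/10)(6/10)(4/10)(4/10) = 0.01536; P(data | r = 7) = (3/10)(3/10)(7/10)(3/10)(3/10) = 0.00567; P(data | r = 8) = (2/10)(2/10)(8/10)(2/10)(2/10) = 0.00128; P(data | r = 9) = (1/10)(1/10)(9/10)(1/10)(1/10) = 9e-05.
Multiplying each by its prior: 1/5 · 0.06561 = 0.013122, 1/5 · 0.01536 = 0.003072, 1/5 · 0.00567 = 0.001134, 1/5 · 0.00128 = 0.000256, 1/5 · 9e-05 = 1.8e-05; these sum to 0.017602.
By Bayes' rule, P(r = 7 | data) = (0.001134) / (0.017602) = 0.064424.

0.064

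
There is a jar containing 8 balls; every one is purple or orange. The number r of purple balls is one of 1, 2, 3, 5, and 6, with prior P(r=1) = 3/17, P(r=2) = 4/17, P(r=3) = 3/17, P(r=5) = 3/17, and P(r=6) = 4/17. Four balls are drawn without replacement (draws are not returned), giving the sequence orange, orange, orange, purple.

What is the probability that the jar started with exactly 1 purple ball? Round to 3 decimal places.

0.284

The likelihood of the observed sequence under each hypothesis: P(data | r = 1) = (7/8)(6/7)(5/6)(1/5) = 1/8; P(data | r = 2) = (6/8)(5/7)(4/6)(2/5) = 1/7; P(data | r = 3) = (5/8)(4/7)(3/6)(3/5) = 3/28; P(data | r = 5) = (3/8)(2/7)(1/6)(5/5) = 1/56; P(data | r = 6) = (2/8)(1/7)(0/6) = 0.
Multiplying each by its prior: 3/17 · 1/8 = 3/136, 4/17 · 1/7 = 4/119, 3/17 · 3/28 = 9/476, 3/17 · 1/56 = 3/952, 4/17 · 0 = 0; these sum to 37/476.
By Bayes' rule, P(r = 1 | data) = (3/136) / (37/476) = 21/74.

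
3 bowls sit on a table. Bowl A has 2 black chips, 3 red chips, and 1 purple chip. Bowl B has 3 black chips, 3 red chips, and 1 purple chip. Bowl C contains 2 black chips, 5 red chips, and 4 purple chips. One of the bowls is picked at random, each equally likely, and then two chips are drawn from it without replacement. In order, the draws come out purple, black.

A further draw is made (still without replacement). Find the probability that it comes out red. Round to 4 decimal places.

The likelihood of the observed sequence under each hypothesis: P(data | bowl A) = (1/6)(2/5) = 0.066667; P(data | bowl B) = (1/7)(3/6) = 0.071429; P(data | bowl C) = (4/11)(2/10) = 0.072727.
Multiplying each by its prior: 1/3 · 0.066667 = 0.022222, 1/3 · 0.071429 = 0.02381, 1/3 · 0.072727 = 0.024242; summing to 0.070274.
Normalising, the posterior is P(bowl A | data) = 0.31622, P(bowl B | data) = 0.33881, P(bowl C | data) = 0.34497.
So P(red next | data) = Σ P(red next | H) P(H | data) = (3/4)(0.31622) + (3/5)(0.33881) + (5/9)(0.34497) = 0.6321.

0.6321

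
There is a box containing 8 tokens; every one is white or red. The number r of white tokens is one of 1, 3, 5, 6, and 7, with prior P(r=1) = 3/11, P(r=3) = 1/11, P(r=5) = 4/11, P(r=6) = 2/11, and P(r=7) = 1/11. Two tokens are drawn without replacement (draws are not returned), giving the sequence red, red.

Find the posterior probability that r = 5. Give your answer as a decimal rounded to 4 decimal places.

Under each hypothesis, the probability of the observed sequence is: P(data | r = 1) = (7/8)(6/7) = 3/4; P(data | r = 3) = (5/8)(4/7) = 5/14; P(data | r = 5) = (3/8)(2/7) = 3/28; P(data | r = 6) = (2/8)(1/7) = 1/28; P(data | r = 7) = (1/8)(0/7) = 0.
Multiplying each by its prior: 3/11 · 3/4 = 9/44, 1/11 · 5/14 = 5/154, 4/11 · 3/28 = 3/77, 2/11 · 1/28 = 1/154, 1/11 · 0 = 0; with total 87/308.
Hence P(r = 5 | data) = (3/77) / (87/308) = 4/29.

0.1379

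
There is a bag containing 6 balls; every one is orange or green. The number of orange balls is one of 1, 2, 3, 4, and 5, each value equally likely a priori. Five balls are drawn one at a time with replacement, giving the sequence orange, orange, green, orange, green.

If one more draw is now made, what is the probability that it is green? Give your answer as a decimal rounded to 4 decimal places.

For each hypothesis, P(data | H) works out to: P(data | r = 1) = (1/6)(1/6)(5/6)(1/6)(5/6) = 0.003215; P(data | r = 2) = (2/6)(2/6)(4/6)(2/6)(4/6) = 0.016461; P(data | r = 3) = (3/6)(3/6)(3/6)(3/6)(3/6) = 0.03125; P(data | r = 4) = (4/6)(4/6)(2/6)(4/6)(2/6) = 0.032922; P(data | r = 5) = (5/6)(5/6)(1/6)(5/6)(1/6) = 0.016075.
Multiplying each by its prior: 1/5 · 0.003215 = 0.000643, 1/5 · 0.016461 = 0.0032922, 1/5 · 0.03125 = 0.00625, 1/5 · 0.032922 = 0.0065844, 1/5 · 0.016075 = 0.003215; these sum to 0.019985.
Dividing through by the total gives posterior P(r = 1 | data) = 0.032175, P(r = 2 | data) = 0.16474, P(r = 3 | data) = 0.31274, P(r = 4 | data) = 0.32947, P(r = 5 | data) = 0.16088.
The predictive probability is P(green next | data) = (5/6)(0.032175) + (2/3)(0.16474) + (1/2)(0.31274) + (1/3)(0.32947) + (1/6)(0.16088) = 0.42964.

0.4296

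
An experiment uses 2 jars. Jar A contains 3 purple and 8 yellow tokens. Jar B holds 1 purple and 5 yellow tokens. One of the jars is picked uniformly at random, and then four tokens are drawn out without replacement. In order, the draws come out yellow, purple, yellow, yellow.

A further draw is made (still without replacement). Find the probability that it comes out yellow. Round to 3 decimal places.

0.876

The likelihood of the observed sequence under each hypothesis: P(data | jar A) = (8/11)(3/10)(7/9)(6/8) = 7/55; P(data | jar B) = (5/6)(1/5)(4/4)(3/3) = 1/6.
Weighting by the prior gives 1/2 · 7/55 = 7/110, 1/2 · 1/6 = 1/12; these sum to 97/660.
The posterior is then P(jar A | data) = 42/97, P(jar B | data) = 55/97.
Averaging over the posterior, P(yellow next | data) = (5/7)(42/97) + (1)(55/97) = 85/97.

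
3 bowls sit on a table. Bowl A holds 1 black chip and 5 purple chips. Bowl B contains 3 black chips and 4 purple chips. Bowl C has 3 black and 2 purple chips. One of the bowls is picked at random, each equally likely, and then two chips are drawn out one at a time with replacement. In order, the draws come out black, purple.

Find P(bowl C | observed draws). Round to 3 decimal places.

For each hypothesis, P(data | H) works out to: P(data | bowl A) = (1/6)(5/6) = 0.13889; P(data | bowl B) = (3/7)(4/7) = 0.2449; P(data | bowl C) = (3/5)(2/5) = 0.24.
Weighting by the prior gives 1/3 · 0.13889 = 0.046296, 1/3 · 0.2449 = 0.081633, 1/3 · 0.24 = 0.08; these sum to 0.20793.
So P(bowl C | data) = (0.08) / (0.20793) = 0.38475.

0.385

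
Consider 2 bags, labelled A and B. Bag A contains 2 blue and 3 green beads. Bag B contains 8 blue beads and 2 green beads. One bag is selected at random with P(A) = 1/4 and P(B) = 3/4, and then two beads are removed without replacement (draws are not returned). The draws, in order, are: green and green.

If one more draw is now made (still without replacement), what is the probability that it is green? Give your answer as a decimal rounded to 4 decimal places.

0.2727

Under each hypothesis, the probability of the observed sequence is: P(data | bag A) = (3/5)(2/4) = 3/10; P(data | bag B) = (2/10)(1/9) = 1/45.
Weighting by the prior gives 1/4 · 3/10 = 3/40, 3/4 · 1/45 = 1/60; with total 11/120.
Normalising, the posterior is P(bag A | data) = 9/11, P(bag B | data) = 2/11.
So P(green next | data) = Σ P(green next | H) P(H | data) = (1/3)(9/11) + (0)(2/11) = 3/11.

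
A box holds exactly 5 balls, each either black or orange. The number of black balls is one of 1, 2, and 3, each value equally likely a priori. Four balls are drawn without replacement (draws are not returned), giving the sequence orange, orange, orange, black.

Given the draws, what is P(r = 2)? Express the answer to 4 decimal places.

Under each hypothesis, the probability of the observed sequence is: P(data | r = 1) = (4/5)(3/4)(2/3)(1/2) = 1/5; P(data | r = 2) = (3/5)(2/4)(1/3)(2/2) = 1/10; P(data | r = 3) = (2/5)(1/4)(0/3) = 0.
Weighting by the prior gives 1/3 · 1/5 = 1/15, 1/3 · 1/10 = 1/30, 1/3 · 0 = 0; summing to 1/10.
Hence P(r = 2 | data) = (1/30) / (1/10) = 1/3.

0.3333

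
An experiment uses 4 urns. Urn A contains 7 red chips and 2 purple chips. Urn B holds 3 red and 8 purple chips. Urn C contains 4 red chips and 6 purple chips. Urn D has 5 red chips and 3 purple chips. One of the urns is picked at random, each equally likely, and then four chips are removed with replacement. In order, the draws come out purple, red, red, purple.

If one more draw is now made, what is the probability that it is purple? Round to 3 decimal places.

Under each hypothesis, the probability of the observed sequence is: P(data | urn A) = (2/9)(7/9)(7/9)(2/9) = 0.029873; P(data | urn B) = (8/11)(3/11)(3/11)(8/11) = 0.039342; P(data | urn C) = (6/10)(4/10)(4/10)(6/10) = 0.0576; P(data | urn D) = (3/8)(5/8)(5/8)(3/8) = 0.054932.
Multiplying each by its prior: 1/4 · 0.029873 = 0.0074684, 1/4 · 0.039342 = 0.0098354, 1/4 · 0.0576 = 0.0144, 1/4 · 0.054932 = 0.013733; summing to 0.045437.
Normalising, the posterior is P(urn A | data) = 0.16437, P(urn B | data) = 0.21646, P(urn C | data) = 0.31692, P(urn D | data) = 0.30224.
The predictive probability is P(purple next | data) = (2/9)(0.16437) + (8/11)(0.21646) + (3/5)(0.31692) + (3/8)(0.30224) = 0.49745.

0.497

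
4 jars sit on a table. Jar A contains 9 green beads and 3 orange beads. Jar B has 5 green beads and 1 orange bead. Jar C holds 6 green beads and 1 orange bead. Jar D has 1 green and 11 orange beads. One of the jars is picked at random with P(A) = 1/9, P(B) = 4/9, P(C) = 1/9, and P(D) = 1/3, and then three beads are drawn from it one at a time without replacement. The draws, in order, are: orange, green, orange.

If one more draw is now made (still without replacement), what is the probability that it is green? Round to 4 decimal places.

0.1250

For each hypothesis, P(data | H) works out to: P(data | jar A) = (3/12)(9/11)(2/10) = 9/220; P(data | jar B) = (1/6)(5/5)(0/4) = 0; P(data | jar C) = (1/7)(6/6)(0/5) = 0; P(data | jar D) = (11/12)(1/11)(10/10) = 1/12.
The prior-weighted likelihoods are 1/9 · 9/220 = 1/220, 4/9 · 0 = 0, 1/9 · 0 = 0, 1/3 · 1/12 = 1/36; with total 16/495.
Normalising, the posterior is P(jar A | data) = 9/64, P(jar B | data) = 0, P(jar C | data) = 0, P(jar D | data) = 55/64.
So P(green next | data) = Σ P(green next | H) P(H | data) = (8/9)(9/64) + (0)(55/64) = 1/8.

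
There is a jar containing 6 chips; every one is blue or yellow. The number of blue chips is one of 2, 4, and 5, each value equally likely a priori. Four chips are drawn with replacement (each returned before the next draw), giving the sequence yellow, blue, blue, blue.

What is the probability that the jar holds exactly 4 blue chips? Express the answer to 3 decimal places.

0.449

For each hypothesis, P(data | H) works out to: P(data | r = 2) = (4/6)(2/6)(2/6)(2/6) = 0.024691; P(data | r = 4) = (2/6)(4/6)(4/6)(4/6) = 0.098765; P(data | r = 5) = (1/6)(5/6)(5/6)(5/6) = 0.096451.
The prior-weighted likelihoods are 1/3 · 0.024691 = 0.0082305, 1/3 · 0.098765 = 0.032922, 1/3 · 0.096451 = 0.03215; summing to 0.073302.
By Bayes' rule, P(r = 4 | data) = (0.032922) / (0.073302) = 0.44912.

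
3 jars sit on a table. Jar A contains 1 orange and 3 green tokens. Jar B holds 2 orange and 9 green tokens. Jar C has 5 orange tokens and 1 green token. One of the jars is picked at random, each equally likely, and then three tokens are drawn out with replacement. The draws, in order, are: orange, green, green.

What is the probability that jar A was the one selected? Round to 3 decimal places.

0.493

For each hypothesis, P(data | H) works out to: P(data | jar A) = (1/4)(3/4)(3/4) = 0.14062; P(data | jar B) = (2/11)(9/11)(9/11) = 0.12171; P(data | jar C) = (5/6)(1/6)(1/6) = 0.023148.
Multiplying each by its prior: 1/3 · 0.14062 = 0.046875, 1/3 · 0.12171 = 0.040571, 1/3 · 0.023148 = 0.007716; with total 0.095162.
So P(jar A | data) = (0.046875) / (0.095162) = 0.49258.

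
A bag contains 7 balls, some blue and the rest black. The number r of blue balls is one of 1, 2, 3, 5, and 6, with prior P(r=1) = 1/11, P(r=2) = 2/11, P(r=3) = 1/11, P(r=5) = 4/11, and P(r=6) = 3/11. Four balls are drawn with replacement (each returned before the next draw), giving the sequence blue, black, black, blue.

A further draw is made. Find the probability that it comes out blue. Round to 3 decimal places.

Under each hypothesis, the probability of the observed sequence is: P(data | r = 1) = (1/7)(6/7)(6/7)(1/7) = 0.014994; P(data | r = 2) = (2/7)(5/7)(5/7)(2/7) = 0.041649; P(data | r = 3) = (3/7)(4/7)(4/7)(3/7) = 0.059975; P(data | r = 5) = (5/7)(2/7)(2/7)(5/7) = 0.041649; P(data | r = 6) = (6/7)(1/7)(1/7)(6/7) = 0.014994.
The prior-weighted likelihoods are 1/11 · 0.014994 = 0.0013631, 2/11 · 0.041649 = 0.0075726, 1/11 · 0.059975 = 0.0054523, 4/11 · 0.041649 = 0.015145, 3/11 · 0.014994 = 0.0040892; summing to 0.033622.
Dividing through by the total gives posterior P(r = 1 | data) = 0.040541, P(r = 2 | data) = 0.22523, P(r = 3 | data) = 0.16216, P(r = 5 | data) = 0.45045, P(r = 6 | data) = 0.12162.
The predictive probability is P(blue next | data) = (1/7)(0.040541) + (2/7)(0.22523) + (3/7)(0.16216) + (5/7)(0.45045) + (6/7)(0.12162) = 0.56564.

0.566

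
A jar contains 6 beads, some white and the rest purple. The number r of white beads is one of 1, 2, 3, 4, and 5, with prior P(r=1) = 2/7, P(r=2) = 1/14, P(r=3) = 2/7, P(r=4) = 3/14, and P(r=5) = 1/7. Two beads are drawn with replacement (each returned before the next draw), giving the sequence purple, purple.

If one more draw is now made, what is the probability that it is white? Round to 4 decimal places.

Under each hypothesis, the probability of the observed sequence is: P(data | r = 1) = (5/6)(5/6) = 25/36; P(data | r = 2) = (4/6)(4/6) = 4/9; P(data | r = 3) = (3/6)(3/6) = 1/4; P(data | r = 4) = (2/6)(2/6) = 1/9; P(data | r = 5) = (1/6)(1/6) = 1/36.
Weighting by the prior gives 2/7 · 25/36 = 25/126, 1/14 · 4/9 = 2/63, 2/7 · 1/4 = 1/14, 3/14 · 1/9 = 1/42, 1/7 · 1/36 = 1/252; summing to 83/252.
The posterior is then P(r = 1 | data) = 50/83, P(r = 2 | data) = 8/83, P(r = 3 | data) = 18/83, P(r = 4 | data) = 6/83, P(r = 5 | data) = 1/83.
The predictive probability is P(white next | data) = (1/6)(50/83) + (1/3)(8/83) + (1/2)(18/83) + (2/3)(6/83) + (5/6)(1/83) = 149/498.

0.2992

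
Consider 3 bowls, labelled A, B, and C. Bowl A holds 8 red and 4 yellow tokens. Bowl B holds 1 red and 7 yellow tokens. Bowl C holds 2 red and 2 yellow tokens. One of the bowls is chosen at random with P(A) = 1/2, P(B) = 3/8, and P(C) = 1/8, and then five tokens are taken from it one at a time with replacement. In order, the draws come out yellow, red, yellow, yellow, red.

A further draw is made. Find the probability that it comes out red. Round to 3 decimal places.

0.494

Compute the likelihood of the observed sequence for each case: P(data | bowl A) = (4/12)(8/12)(4/12)(4/12)(8/12) = 0.016461; P(data | bowl B) = (7/8)(1/8)(7/8)(7/8)(1/8) = 0.010468; P(data | bowl C) = (2/4)(2/4)(2/4)(2/4)(2/4) = 0.03125.
The prior-weighted likelihoods are 1/2 · 0.016461 = 0.0082305, 3/8 · 0.010468 = 0.0039253, 1/8 · 0.03125 = 0.0039062; with total 0.016062.
Normalising, the posterior is P(bowl A | data) = 0.51242, P(bowl B | data) = 0.24439, P(bowl C | data) = 0.2432.
So P(red next | data) = Σ P(red next | H) P(H | data) = (2/3)(0.51242) + (1/8)(0.24439) + (1/2)(0.2432) = 0.49376.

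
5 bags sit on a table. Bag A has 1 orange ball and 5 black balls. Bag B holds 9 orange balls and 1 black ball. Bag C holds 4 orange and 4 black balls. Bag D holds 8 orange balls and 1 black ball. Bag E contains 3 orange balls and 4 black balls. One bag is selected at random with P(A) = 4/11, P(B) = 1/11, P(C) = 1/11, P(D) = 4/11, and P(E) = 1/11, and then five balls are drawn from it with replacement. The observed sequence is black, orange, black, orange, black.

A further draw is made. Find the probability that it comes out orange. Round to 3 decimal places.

The likelihood of the observed sequence under each hypothesis: P(data | bag A) = (5/6)(1/6)(5/6)(1/6)(5/6) = 0.016075; P(data | bag B) = (1/10)(9/10)(1/10)(9/10)(1/10) = 0.00081; P(data | bag C) = (4/8)(4/8)(4/8)(4/8)(4/8) = 0.03125; P(data | bag D) = (1/9)(8/9)(1/9)(8/9)(1/9) = 0.0010838; P(data | bag E) = (4/7)(3/7)(4/7)(3/7)(4/7) = 0.034271.
Weighting by the prior gives 4/11 · 0.016075 = 0.0058455, 1/11 · 0.00081 = 7.3636e-05, 1/11 · 0.03125 = 0.0028409, 4/11 · 0.0010838 = 0.00039413, 1/11 · 0.034271 = 0.0031156; summing to 0.01227.
Normalising, the posterior is P(bag A | data) = 0.47641, P(bag B | data) = 0.0060015, P(bag C | data) = 0.23154, P(bag D | data) = 0.032122, P(bag E | data) = 0.25392.
Averaging over the posterior, P(orange next | data) = (1/6)(0.47641) + (9/10)(0.0060015) + (1/2)(0.23154) + (8/9)(0.032122) + (3/7)(0.25392) = 0.33795.

0.338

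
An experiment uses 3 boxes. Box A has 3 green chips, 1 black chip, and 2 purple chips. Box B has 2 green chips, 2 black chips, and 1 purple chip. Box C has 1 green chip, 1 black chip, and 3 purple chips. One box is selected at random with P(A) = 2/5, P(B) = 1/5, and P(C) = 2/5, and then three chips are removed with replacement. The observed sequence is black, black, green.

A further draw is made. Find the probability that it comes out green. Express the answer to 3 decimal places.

0.396

The likelihood of the observed sequence under each hypothesis: P(data | box A) = (1/6)(1/6)(3/6) = 0.013889; P(data | box B) = (2/5)(2/5)(2/5) = 0.064; P(data | box C) = (1/5)(1/5)(1/5) = 0.008.
The prior-weighted likelihoods are 2/5 · 0.013889 = 0.0055556, 1/5 · 0.064 = 0.0128, 2/5 · 0.008 = 0.0032; these sum to 0.021556.
The posterior is then P(box A | data) = 0.25773, P(box B | data) = 0.59381, P(box C | data) = 0.14845.
The predictive probability is P(green next | data) = (1/2)(0.25773) + (2/5)(0.59381) + (1/5)(0.14845) = 0.39608.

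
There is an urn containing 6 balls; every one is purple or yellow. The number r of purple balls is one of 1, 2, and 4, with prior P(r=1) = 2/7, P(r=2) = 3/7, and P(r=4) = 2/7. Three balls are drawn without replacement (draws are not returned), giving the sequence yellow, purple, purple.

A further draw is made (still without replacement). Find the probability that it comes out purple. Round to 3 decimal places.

0.444

The likelihood of the observed sequence under each hypothesis: P(data | r = 1) = (5/6)(1/5)(0/4) = 0; P(data | r = 2) = (4/6)(2/5)(1/4) = 1/15; P(data | r = 4) = (2/6)(4/5)(3/4) = 1/5.
The prior-weighted likelihoods are 2/7 · 0 = 0, 3/7 · 1/15 = 1/35, 2/7 · 1/5 = 2/35; summing to 3/35.
The posterior is then P(r = 1 | data) = 0, P(r = 2 | data) = 1/3, P(r = 4 | data) = 2/3.
So P(purple next | data) = Σ P(purple next | H) P(H | data) = (0)(1/3) + (2/3)(2/3) = 4/9.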